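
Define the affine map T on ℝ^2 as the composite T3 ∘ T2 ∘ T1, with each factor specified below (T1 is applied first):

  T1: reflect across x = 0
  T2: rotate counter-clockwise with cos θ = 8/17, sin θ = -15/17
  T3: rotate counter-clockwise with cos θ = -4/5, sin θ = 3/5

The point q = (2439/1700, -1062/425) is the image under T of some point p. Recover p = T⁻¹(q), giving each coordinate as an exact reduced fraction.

T1 = [-1 0 0; 0 1 0; 0 0 1]
T2·T1 = [-8/17 15/17 0; 15/17 8/17 0; 0 0 1]
T3·…·T1 = [-13/85 -84/85 0; -84/85 13/85 0; 0 0 1]
det M = -1; M⁻¹ = [-13/85 -84/85 0; -84/85 13/85 0; 0 0 1]
M⁻¹ · (2439/1700, -1062/425)ᵀ = (9/4, -9/5)ᵀ

p = (9/4, -9/5)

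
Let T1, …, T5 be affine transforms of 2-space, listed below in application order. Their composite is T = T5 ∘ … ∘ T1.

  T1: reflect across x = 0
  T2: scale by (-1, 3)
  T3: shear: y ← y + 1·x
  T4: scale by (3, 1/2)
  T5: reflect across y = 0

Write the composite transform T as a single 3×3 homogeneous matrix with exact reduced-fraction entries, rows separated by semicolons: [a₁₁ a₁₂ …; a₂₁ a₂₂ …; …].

T1 = [-1 0 0; 0 1 0; 0 0 1]
T2·T1 = [1 0 0; 0 3 0; 0 0 1]
T3·…·T1 = [1 0 0; 1 3 0; 0 0 1]
T4·…·T1 = [3 0 0; 1/2 3/2 0; 0 0 1]
T5·…·T1 = [3 0 0; -1/2 -3/2 0; 0 0 1]

T = [3 0 0; -1/2 -3/2 0; 0 0 1]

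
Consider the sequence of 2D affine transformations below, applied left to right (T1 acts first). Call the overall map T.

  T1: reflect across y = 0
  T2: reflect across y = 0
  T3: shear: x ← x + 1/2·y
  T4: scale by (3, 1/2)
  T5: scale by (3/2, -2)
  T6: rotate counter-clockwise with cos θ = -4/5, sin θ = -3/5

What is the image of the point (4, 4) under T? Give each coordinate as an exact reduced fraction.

T(p) = (-24, -13)

T1 reflect across y = 0: (4, 4) → (4, -4)
T2 reflect across y = 0: (4, -4) → (4, 4)
T3 shear: x ← x + 1/2·y: (4, 4) → (6, 4)
T4 scale by (3, 1/2): (6, 4) → (18, 2)
T5 scale by (3/2, -2): (18, 2) → (27, -4)
T6 rotate counter-clockwise with cos θ = -4/5, sin θ = -3/5: (27, -4) → (-24, -13)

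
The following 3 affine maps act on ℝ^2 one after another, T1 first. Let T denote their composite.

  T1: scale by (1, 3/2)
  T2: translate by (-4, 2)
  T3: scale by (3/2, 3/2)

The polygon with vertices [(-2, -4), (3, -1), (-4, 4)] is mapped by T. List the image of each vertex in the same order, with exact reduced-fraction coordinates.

image vertices: (-9, -6), (-3/2, 3/4), (-12, 12)

T1 scale by (1, 3/2): (-2, -4) → (-2, -6); (3, -1) → (3, -3/2); (-4, 4) → (-4, 6)
T2 translate by (-4, 2): (-2, -6) → (-6, -4); (3, -3/2) → (-1, 1/2); (-4, 6) → (-8, 8)
T3 scale by (3/2, 3/2): (-6, -4) → (-9, -6); (-1, 1/2) → (-3/2, 3/4); (-8, 8) → (-12, 12)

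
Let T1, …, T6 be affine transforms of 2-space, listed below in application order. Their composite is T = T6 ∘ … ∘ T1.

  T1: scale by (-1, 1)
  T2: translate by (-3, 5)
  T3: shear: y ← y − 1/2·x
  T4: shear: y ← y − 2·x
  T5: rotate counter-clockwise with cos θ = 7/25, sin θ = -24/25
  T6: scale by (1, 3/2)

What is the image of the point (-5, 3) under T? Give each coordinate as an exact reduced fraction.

T(p) = (86/25, -81/50)

T1 scale by (-1, 1): (-5, 3) → (5, 3)
T2 translate by (-3, 5): (5, 3) → (2, 8)
T3 shear: y ← y − 1/2·x: (2, 8) → (2, 7)
T4 shear: y ← y − 2·x: (2, 7) → (2, 3)
T5 rotate counter-clockwise with cos θ = 7/25, sin θ = -24/25: (2, 3) → (86/25, -27/25)
T6 scale by (1, 3/2): (86/25, -27/25) → (86/25, -81/50)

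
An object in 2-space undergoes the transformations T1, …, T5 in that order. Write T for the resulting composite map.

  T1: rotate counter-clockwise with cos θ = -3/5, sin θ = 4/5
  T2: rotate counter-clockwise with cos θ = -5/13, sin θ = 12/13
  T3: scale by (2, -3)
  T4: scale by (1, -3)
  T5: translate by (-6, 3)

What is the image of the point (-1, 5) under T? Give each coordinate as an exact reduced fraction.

T(p) = (236/65, -786/65)

T1 rotate counter-clockwise with cos θ = -3/5, sin θ = 4/5: (-1, 5) → (-17/5, -19/5)
T2 rotate counter-clockwise with cos θ = -5/13, sin θ = 12/13: (-17/5, -19/5) → (313/65, -109/65)
T3 scale by (2, -3): (313/65, -109/65) → (626/65, 327/65)
T4 scale by (1, -3): (626/65, 327/65) → (626/65, -981/65)
T5 translate by (-6, 3): (626/65, -981/65) → (236/65, -786/65)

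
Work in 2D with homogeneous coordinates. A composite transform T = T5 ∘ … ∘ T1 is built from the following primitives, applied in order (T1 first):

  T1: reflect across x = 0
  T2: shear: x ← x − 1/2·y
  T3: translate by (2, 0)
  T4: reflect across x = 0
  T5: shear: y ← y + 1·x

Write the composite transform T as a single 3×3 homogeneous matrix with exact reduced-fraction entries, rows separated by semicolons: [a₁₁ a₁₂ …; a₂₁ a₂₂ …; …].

T1 = [-1 0 0; 0 1 0; 0 0 1]
T2·T1 = [-1 -1/2 0; 0 1 0; 0 0 1]
T3·…·T1 = [-1 -1/2 2; 0 1 0; 0 0 1]
T4·…·T1 = [1 1/2 -2; 0 1 0; 0 0 1]
T5·…·T1 = [1 1/2 -2; 1 3/2 -2; 0 0 1]

T = [1 1/2 -2; 1 3/2 -2; 0 0 1]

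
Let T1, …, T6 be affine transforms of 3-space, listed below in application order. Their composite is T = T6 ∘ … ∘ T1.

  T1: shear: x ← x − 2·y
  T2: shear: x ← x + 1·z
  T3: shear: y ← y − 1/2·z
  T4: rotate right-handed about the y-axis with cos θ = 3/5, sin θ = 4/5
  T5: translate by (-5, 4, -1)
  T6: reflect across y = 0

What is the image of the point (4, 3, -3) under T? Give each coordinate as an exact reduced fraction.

T(p) = (-52/5, -17/2, 6/5)

T1 shear: x ← x − 2·y: (4, 3, -3) → (-2, 3, -3)
T2 shear: x ← x + 1·z: (-2, 3, -3) → (-5, 3, -3)
T3 shear: y ← y − 1/2·z: (-5, 3, -3) → (-5, 9/2, -3)
T4 rotate right-handed about the y-axis with cos θ = 3/5, sin θ = 4/5: (-5, 9/2, -3) → (-27/5, 9/2, 11/5)
T5 translate by (-5, 4, -1): (-27/5, 9/2, 11/5) → (-52/5, 17/2, 6/5)
T6 reflect across y = 0: (-52/5, 17/2, 6/5) → (-52/5, -17/2, 6/5)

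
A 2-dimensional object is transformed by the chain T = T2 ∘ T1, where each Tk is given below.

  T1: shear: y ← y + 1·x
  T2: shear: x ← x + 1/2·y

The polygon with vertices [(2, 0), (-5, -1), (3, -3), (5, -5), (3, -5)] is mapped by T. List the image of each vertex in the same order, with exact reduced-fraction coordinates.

image vertices: (3, 2), (-8, -6), (3, 0), (5, 0), (2, -2)

T1 shear: y ← y + 1·x: (2, 0) → (2, 2); (-5, -1) → (-5, -6); (3, -3) → (3, 0); (5, -5) → (5, 0); (3, -5) → (3, -2)
T2 shear: x ← x + 1/2·y: (2, 2) → (3, 2); (-5, -6) → (-8, -6); (3, 0) → (3, 0); (5, 0) → (5, 0); (3, -2) → (2, -2)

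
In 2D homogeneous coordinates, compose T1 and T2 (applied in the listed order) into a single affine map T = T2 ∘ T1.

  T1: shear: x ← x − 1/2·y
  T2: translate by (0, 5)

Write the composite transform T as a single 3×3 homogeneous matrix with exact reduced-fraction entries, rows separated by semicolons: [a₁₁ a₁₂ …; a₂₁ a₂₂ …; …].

T = [1 -1/2 0; 0 1 5; 0 0 1]

T1 = [1 -1/2 0; 0 1 0; 0 0 1]
T2·T1 = [1 -1/2 0; 0 1 5; 0 0 1]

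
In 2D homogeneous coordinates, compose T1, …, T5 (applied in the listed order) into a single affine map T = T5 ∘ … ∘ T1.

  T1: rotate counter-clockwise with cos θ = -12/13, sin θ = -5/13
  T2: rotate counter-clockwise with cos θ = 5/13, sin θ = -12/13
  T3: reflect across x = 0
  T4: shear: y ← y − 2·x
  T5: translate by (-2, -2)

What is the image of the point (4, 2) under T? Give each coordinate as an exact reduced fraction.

T1 rotate counter-clockwise with cos θ = -12/13, sin θ = -5/13: (4, 2) → (-38/13, -44/13)
T2 rotate counter-clockwise with cos θ = 5/13, sin θ = -12/13: (-38/13, -44/13) → (-718/169, 236/169)
T3 reflect across x = 0: (-718/169, 236/169) → (718/169, 236/169)
T4 shear: y ← y − 2·x: (718/169, 236/169) → (718/169, -1200/169)
T5 translate by (-2, -2): (718/169, -1200/169) → (380/169, -1538/169)

T(p) = (380/169, -1538/169)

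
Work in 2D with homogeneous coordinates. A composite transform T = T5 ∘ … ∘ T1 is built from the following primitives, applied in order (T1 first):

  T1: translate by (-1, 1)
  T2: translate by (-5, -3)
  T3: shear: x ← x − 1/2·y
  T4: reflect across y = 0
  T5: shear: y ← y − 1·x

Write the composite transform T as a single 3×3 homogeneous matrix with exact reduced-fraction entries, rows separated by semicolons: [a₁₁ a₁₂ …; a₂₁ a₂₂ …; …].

T1 = [1 0 -1; 0 1 1; 0 0 1]
T2·T1 = [1 0 -6; 0 1 -2; 0 0 1]
T3·…·T1 = [1 -1/2 -5; 0 1 -2; 0 0 1]
T4·…·T1 = [1 -1/2 -5; 0 -1 2; 0 0 1]
T5·…·T1 = [1 -1/2 -5; -1 -1/2 7; 0 0 1]

T = [1 -1/2 -5; -1 -1/2 7; 0 0 1]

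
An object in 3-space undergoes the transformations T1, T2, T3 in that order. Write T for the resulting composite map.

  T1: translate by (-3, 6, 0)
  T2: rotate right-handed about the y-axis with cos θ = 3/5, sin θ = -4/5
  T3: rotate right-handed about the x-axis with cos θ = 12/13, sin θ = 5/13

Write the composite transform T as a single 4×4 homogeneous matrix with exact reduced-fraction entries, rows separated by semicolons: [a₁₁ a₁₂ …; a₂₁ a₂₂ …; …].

T1 = [1 0 0 -3; 0 1 0 6; 0 0 1 0; 0 0 0 1]
T2·T1 = [3/5 0 -4/5 -9/5; 0 1 0 6; 4/5 0 3/5 -12/5; 0 0 0 1]
T3·…·T1 = [3/5 0 -4/5 -9/5; -4/13 12/13 -3/13 84/13; 48/65 5/13 36/65 6/65; 0 0 0 1]

T = [3/5 0 -4/5 -9/5; -4/13 12/13 -3/13 84/13; 48/65 5/13 36/65 6/65; 0 0 0 1]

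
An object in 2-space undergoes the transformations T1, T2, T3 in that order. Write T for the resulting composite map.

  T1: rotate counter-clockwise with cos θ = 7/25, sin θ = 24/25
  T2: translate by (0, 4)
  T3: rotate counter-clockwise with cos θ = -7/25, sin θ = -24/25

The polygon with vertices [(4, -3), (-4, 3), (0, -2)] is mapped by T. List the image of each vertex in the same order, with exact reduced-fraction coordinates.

image vertices: (28/5, -29/5), (52/25, 89/25), (1728/625, -1754/625)

T1 rotate counter-clockwise with cos θ = 7/25, sin θ = 24/25: (4, -3) → (4, 3); (-4, 3) → (-4, -3); (0, -2) → (48/25, -14/25)
T2 translate by (0, 4): (4, 3) → (4, 7); (-4, -3) → (-4, 1); (48/25, -14/25) → (48/25, 86/25)
T3 rotate counter-clockwise with cos θ = -7/25, sin θ = -24/25: (4, 7) → (28/5, -29/5); (-4, 1) → (52/25, 89/25); (48/25, 86/25) → (1728/625, -1754/625)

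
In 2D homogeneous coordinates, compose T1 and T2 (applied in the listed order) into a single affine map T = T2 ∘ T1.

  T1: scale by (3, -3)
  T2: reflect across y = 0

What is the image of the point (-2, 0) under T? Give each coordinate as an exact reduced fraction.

T(p) = (-6, 0)

T1 scale by (3, -3): (-2, 0) → (-6, 0)
T2 reflect across y = 0: (-6, 0) → (-6, 0)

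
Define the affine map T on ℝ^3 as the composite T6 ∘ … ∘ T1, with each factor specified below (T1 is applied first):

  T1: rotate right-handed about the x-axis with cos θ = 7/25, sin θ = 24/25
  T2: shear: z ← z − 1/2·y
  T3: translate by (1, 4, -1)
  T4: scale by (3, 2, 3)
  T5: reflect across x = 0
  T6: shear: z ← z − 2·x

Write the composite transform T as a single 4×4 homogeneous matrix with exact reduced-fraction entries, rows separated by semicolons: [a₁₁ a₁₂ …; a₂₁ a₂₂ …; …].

T = [-3 0 0 -3; 0 14/25 -48/25 8; 6 123/50 57/25 3; 0 0 0 1]

T1 = [1 0 0 0; 0 7/25 -24/25 0; 0 24/25 7/25 0; 0 0 0 1]
T2·T1 = [1 0 0 0; 0 7/25 -24/25 0; 0 41/50 19/25 0; 0 0 0 1]
T3·…·T1 = [1 0 0 1; 0 7/25 -24/25 4; 0 41/50 19/25 -1; 0 0 0 1]
T4·…·T1 = [3 0 0 3; 0 14/25 -48/25 8; 0 123/50 57/25 -3; 0 0 0 1]
T5·…·T1 = [-3 0 0 -3; 0 14/25 -48/25 8; 0 123/50 57/25 -3; 0 0 0 1]
T6·…·T1 = [-3 0 0 -3; 0 14/25 -48/25 8; 6 123/50 57/25 3; 0 0 0 1]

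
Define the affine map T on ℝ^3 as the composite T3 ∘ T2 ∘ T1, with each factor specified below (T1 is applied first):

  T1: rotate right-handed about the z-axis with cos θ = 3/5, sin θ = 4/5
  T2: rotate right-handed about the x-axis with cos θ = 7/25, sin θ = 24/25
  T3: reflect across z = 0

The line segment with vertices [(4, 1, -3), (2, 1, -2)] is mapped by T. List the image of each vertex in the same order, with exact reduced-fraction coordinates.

image vertices: (8/5, 493/125, -351/125), (2/5, 317/125, -194/125)

T1 rotate right-handed about the z-axis with cos θ = 3/5, sin θ = 4/5: (4, 1, -3) → (8/5, 19/5, -3); (2, 1, -2) → (2/5, 11/5, -2)
T2 rotate right-handed about the x-axis with cos θ = 7/25, sin θ = 24/25: (8/5, 19/5, -3) → (8/5, 493/125, 351/125); (2/5, 11/5, -2) → (2/5, 317/125, 194/125)
T3 reflect across z = 0: (8/5, 493/125, 351/125) → (8/5, 493/125, -351/125); (2/5, 317/125, 194/125) → (2/5, 317/125, -194/125)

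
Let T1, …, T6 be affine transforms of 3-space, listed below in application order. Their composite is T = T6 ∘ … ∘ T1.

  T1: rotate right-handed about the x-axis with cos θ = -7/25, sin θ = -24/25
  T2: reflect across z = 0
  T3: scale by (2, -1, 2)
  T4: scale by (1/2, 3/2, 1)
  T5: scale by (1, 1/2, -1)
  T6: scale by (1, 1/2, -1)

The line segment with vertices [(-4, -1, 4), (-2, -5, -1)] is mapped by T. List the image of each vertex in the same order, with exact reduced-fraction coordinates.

image vertices: (-4, -309/200, 8/25), (-2, -33/200, -254/25)

T1 rotate right-handed about the x-axis with cos θ = -7/25, sin θ = -24/25: (-4, -1, 4) → (-4, 103/25, -4/25); (-2, -5, -1) → (-2, 11/25, 127/25)
T2 reflect across z = 0: (-4, 103/25, -4/25) → (-4, 103/25, 4/25); (-2, 11/25, 127/25) → (-2, 11/25, -127/25)
T3 scale by (2, -1, 2): (-4, 103/25, 4/25) → (-8, -103/25, 8/25); (-2, 11/25, -127/25) → (-4, -11/25, -254/25)
T4 scale by (1/2, 3/2, 1): (-8, -103/25, 8/25) → (-4, -309/50, 8/25); (-4, -11/25, -254/25) → (-2, -33/50, -254/25)
T5 scale by (1, 1/2, -1): (-4, -309/50, 8/25) → (-4, -309/100, -8/25); (-2, -33/50, -254/25) → (-2, -33/100, 254/25)
T6 scale by (1, 1/2, -1): (-4, -309/100, -8/25) → (-4, -309/200, 8/25); (-2, -33/100, 254/25) → (-2, -33/200, -254/25)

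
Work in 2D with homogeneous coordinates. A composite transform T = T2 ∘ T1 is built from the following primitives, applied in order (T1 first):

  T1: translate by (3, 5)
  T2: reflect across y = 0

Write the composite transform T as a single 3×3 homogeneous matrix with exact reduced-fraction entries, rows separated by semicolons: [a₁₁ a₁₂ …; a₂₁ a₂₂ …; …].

T1 = [1 0 3; 0 1 5; 0 0 1]
T2·T1 = [1 0 3; 0 -1 -5; 0 0 1]

T = [1 0 3; 0 -1 -5; 0 0 1]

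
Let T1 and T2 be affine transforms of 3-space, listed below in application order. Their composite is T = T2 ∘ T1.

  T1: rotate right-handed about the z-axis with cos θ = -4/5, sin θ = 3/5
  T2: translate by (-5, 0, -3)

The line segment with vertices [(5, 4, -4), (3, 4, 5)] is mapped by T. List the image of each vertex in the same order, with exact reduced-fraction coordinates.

image vertices: (-57/5, -1/5, -7), (-49/5, -7/5, 2)

T1 rotate right-handed about the z-axis with cos θ = -4/5, sin θ = 3/5: (5, 4, -4) → (-32/5, -1/5, -4); (3, 4, 5) → (-24/5, -7/5, 5)
T2 translate by (-5, 0, -3): (-32/5, -1/5, -4) → (-57/5, -1/5, -7); (-24/5, -7/5, 5) → (-49/5, -7/5, 2)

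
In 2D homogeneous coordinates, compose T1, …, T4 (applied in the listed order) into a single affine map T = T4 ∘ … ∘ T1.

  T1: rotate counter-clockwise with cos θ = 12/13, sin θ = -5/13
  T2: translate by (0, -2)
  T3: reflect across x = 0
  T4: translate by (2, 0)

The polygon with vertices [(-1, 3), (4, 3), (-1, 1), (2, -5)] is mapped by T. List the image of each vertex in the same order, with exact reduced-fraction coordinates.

T1 rotate counter-clockwise with cos θ = 12/13, sin θ = -5/13: (-1, 3) → (3/13, 41/13); (4, 3) → (63/13, 16/13); (-1, 1) → (-7/13, 17/13); (2, -5) → (-1/13, -70/13)
T2 translate by (0, -2): (3/13, 41/13) → (3/13, 15/13); (63/13, 16/13) → (63/13, -10/13); (-7/13, 17/13) → (-7/13, -9/13); (-1/13, -70/13) → (-1/13, -96/13)
T3 reflect across x = 0: (3/13, 15/13) → (-3/13, 15/13); (63/13, -10/13) → (-63/13, -10/13); (-7/13, -9/13) → (7/13, -9/13); (-1/13, -96/13) → (1/13, -96/13)
T4 translate by (2, 0): (-3/13, 15/13) → (23/13, 15/13); (-63/13, -10/13) → (-37/13, -10/13); (7/13, -9/13) → (33/13, -9/13); (1/13, -96/13) → (27/13, -96/13)

image vertices: (23/13, 15/13), (-37/13, -10/13), (33/13, -9/13), (27/13, -96/13)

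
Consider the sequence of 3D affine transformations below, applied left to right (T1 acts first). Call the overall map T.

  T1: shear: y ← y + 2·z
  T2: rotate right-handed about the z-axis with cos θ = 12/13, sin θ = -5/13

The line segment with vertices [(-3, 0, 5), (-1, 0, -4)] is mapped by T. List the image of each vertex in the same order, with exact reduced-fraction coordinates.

image vertices: (14/13, 135/13, 5), (-4, -7, -4)

T1 shear: y ← y + 2·z: (-3, 0, 5) → (-3, 10, 5); (-1, 0, -4) → (-1, -8, -4)
T2 rotate right-handed about the z-axis with cos θ = 12/13, sin θ = -5/13: (-3, 10, 5) → (14/13, 135/13, 5); (-1, -8, -4) → (-4, -7, -4)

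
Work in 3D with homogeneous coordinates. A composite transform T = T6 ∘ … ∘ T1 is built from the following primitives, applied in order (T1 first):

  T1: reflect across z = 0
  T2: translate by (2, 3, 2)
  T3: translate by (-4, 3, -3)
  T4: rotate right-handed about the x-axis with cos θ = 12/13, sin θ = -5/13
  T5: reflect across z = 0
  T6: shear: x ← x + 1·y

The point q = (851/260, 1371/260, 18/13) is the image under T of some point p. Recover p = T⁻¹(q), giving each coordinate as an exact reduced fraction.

p = (0, -3/5, -7/4)

T1 = [1 0 0 0; 0 1 0 0; 0 0 -1 0; 0 0 0 1]
T2·T1 = [1 0 0 2; 0 1 0 3; 0 0 -1 2; 0 0 0 1]
T3·…·T1 = [1 0 0 -2; 0 1 0 6; 0 0 -1 -1; 0 0 0 1]
T4·…·T1 = [1 0 0 -2; 0 12/13 -5/13 67/13; 0 -5/13 -12/13 -42/13; 0 0 0 1]
T5·…·T1 = [1 0 0 -2; 0 12/13 -5/13 67/13; 0 5/13 12/13 42/13; 0 0 0 1]
T6·…·T1 = [1 12/13 -5/13 41/13; 0 12/13 -5/13 67/13; 0 5/13 12/13 42/13; 0 0 0 1]
det M = 1; M⁻¹ = [1 -1 0 2; 0 12/13 5/13 -6; 0 -5/13 12/13 -1; 0 0 0 1]
M⁻¹ · (851/260, 1371/260, 18/13)ᵀ = (0, -3/5, -7/4)ᵀ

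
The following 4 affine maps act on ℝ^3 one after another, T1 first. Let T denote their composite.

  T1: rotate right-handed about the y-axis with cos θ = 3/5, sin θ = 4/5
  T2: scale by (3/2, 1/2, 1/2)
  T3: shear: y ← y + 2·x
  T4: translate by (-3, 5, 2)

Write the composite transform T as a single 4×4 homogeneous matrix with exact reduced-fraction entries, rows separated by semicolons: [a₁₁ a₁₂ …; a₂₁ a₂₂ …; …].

T = [9/10 0 6/5 -3; 9/5 1/2 12/5 5; -2/5 0 3/10 2; 0 0 0 1]

T1 = [3/5 0 4/5 0; 0 1 0 0; -4/5 0 3/5 0; 0 0 0 1]
T2·T1 = [9/10 0 6/5 0; 0 1/2 0 0; -2/5 0 3/10 0; 0 0 0 1]
T3·…·T1 = [9/10 0 6/5 0; 9/5 1/2 12/5 0; -2/5 0 3/10 0; 0 0 0 1]
T4·…·T1 = [9/10 0 6/5 -3; 9/5 1/2 12/5 5; -2/5 0 3/10 2; 0 0 0 1]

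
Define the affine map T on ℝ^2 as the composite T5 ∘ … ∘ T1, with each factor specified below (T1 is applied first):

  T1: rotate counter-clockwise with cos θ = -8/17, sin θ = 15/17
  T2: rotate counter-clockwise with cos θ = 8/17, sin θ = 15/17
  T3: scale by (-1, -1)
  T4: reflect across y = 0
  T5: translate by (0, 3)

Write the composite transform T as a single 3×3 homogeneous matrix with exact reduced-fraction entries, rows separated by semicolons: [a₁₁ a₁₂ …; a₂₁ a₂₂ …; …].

T1 = [-8/17 -15/17 0; 15/17 -8/17 0; 0 0 1]
T2·T1 = [-1 0 0; 0 -1 0; 0 0 1]
T3·…·T1 = [1 0 0; 0 1 0; 0 0 1]
T4·…·T1 = [1 0 0; 0 -1 0; 0 0 1]
T5·…·T1 = [1 0 0; 0 -1 3; 0 0 1]

T = [1 0 0; 0 -1 3; 0 0 1]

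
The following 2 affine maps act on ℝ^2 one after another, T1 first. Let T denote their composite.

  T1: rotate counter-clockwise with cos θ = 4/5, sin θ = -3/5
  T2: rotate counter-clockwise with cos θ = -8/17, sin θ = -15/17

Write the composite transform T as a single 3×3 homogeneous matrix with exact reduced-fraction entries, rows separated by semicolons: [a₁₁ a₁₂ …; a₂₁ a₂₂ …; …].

T = [-77/85 36/85 0; -36/85 -77/85 0; 0 0 1]

T1 = [4/5 3/5 0; -3/5 4/5 0; 0 0 1]
T2·T1 = [-77/85 36/85 0; -36/85 -77/85 0; 0 0 1]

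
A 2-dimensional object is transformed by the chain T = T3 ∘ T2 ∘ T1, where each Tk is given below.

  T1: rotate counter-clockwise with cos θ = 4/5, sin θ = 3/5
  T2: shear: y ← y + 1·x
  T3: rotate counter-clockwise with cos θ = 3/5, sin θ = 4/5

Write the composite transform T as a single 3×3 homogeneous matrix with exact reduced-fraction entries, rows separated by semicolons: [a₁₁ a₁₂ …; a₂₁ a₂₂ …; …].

T = [-16/25 -13/25 0; 37/25 -9/25 0; 0 0 1]

T1 = [4/5 -3/5 0; 3/5 4/5 0; 0 0 1]
T2·T1 = [4/5 -3/5 0; 7/5 1/5 0; 0 0 1]
T3·…·T1 = [-16/25 -13/25 0; 37/25 -9/25 0; 0 0 1]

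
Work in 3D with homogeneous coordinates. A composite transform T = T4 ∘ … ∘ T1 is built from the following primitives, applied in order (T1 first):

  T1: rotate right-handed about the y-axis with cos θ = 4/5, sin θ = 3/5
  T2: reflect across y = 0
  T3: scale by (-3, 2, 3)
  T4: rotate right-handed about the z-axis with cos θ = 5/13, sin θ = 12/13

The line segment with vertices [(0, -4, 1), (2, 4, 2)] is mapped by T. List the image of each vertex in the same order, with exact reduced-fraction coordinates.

image vertices: (-105/13, 92/65, 12/5), (54/13, -704/65, 6/5)

T1 rotate right-handed about the y-axis with cos θ = 4/5, sin θ = 3/5: (0, -4, 1) → (3/5, -4, 4/5); (2, 4, 2) → (14/5, 4, 2/5)
T2 reflect across y = 0: (3/5, -4, 4/5) → (3/5, 4, 4/5); (14/5, 4, 2/5) → (14/5, -4, 2/5)
T3 scale by (-3, 2, 3): (3/5, 4, 4/5) → (-9/5, 8, 12/5); (14/5, -4, 2/5) → (-42/5, -8, 6/5)
T4 rotate right-handed about the z-axis with cos θ = 5/13, sin θ = 12/13: (-9/5, 8, 12/5) → (-105/13, 92/65, 12/5); (-42/5, -8, 6/5) → (54/13, -704/65, 6/5)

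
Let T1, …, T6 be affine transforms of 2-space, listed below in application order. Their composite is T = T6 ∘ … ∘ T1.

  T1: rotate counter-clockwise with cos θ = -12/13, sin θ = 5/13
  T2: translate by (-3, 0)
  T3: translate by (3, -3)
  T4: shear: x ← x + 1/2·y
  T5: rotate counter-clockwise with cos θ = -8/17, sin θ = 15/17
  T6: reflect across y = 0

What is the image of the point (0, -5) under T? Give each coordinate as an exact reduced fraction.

T1 rotate counter-clockwise with cos θ = -12/13, sin θ = 5/13: (0, -5) → (25/13, 60/13)
T2 translate by (-3, 0): (25/13, 60/13) → (-14/13, 60/13)
T3 translate by (3, -3): (-14/13, 60/13) → (25/13, 21/13)
T4 shear: x ← x + 1/2·y: (25/13, 21/13) → (71/26, 21/13)
T5 rotate counter-clockwise with cos θ = -8/17, sin θ = 15/17: (71/26, 21/13) → (-599/221, 729/442)
T6 reflect across y = 0: (-599/221, 729/442) → (-599/221, -729/442)

T(p) = (-599/221, -729/442)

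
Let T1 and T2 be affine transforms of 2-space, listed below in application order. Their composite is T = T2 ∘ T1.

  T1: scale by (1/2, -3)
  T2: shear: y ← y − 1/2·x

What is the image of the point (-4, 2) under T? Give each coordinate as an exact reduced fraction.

T(p) = (-2, -5)

T1 scale by (1/2, -3): (-4, 2) → (-2, -6)
T2 shear: y ← y − 1/2·x: (-2, -6) → (-2, -5)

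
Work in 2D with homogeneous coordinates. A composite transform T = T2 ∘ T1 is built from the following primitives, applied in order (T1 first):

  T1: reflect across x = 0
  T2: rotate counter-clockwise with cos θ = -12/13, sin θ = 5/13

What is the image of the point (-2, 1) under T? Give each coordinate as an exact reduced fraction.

T1 reflect across x = 0: (-2, 1) → (2, 1)
T2 rotate counter-clockwise with cos θ = -12/13, sin θ = 5/13: (2, 1) → (-29/13, -2/13)

T(p) = (-29/13, -2/13)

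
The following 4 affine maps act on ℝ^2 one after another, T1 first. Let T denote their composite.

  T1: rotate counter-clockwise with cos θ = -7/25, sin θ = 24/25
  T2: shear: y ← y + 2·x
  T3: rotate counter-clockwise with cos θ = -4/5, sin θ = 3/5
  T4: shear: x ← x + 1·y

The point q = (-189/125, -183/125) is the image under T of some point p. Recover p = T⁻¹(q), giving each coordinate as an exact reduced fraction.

p = (3, 0)

T1 = [-7/25 -24/25 0; 24/25 -7/25 0; 0 0 1]
T2·T1 = [-7/25 -24/25 0; 2/5 -11/5 0; 0 0 1]
T3·…·T1 = [-2/125 261/125 0; -61/125 148/125 0; 0 0 1]
T4·…·T1 = [-63/125 409/125 0; -61/125 148/125 0; 0 0 1]
det M = 1; M⁻¹ = [148/125 -409/125 0; 61/125 -63/125 0; 0 0 1]
M⁻¹ · (-189/125, -183/125)ᵀ = (3, 0)ᵀ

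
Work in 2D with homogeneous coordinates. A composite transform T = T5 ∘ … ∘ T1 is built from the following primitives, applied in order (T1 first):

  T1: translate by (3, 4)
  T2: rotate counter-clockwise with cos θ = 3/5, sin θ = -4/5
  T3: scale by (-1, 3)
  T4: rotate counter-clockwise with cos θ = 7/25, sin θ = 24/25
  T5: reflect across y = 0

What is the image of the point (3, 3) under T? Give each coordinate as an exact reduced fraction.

T(p) = (-106/125, 1167/125)

T1 translate by (3, 4): (3, 3) → (6, 7)
T2 rotate counter-clockwise with cos θ = 3/5, sin θ = -4/5: (6, 7) → (46/5, -3/5)
T3 scale by (-1, 3): (46/5, -3/5) → (-46/5, -9/5)
T4 rotate counter-clockwise with cos θ = 7/25, sin θ = 24/25: (-46/5, -9/5) → (-106/125, -1167/125)
T5 reflect across y = 0: (-106/125, -1167/125) → (-106/125, 1167/125)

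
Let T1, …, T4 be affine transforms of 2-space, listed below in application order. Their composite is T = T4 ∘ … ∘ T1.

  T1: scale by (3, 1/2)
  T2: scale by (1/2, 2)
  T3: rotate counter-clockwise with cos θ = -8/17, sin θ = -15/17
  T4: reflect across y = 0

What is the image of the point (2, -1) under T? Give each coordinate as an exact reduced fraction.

T(p) = (-39/17, 37/17)

T1 scale by (3, 1/2): (2, -1) → (6, -1/2)
T2 scale by (1/2, 2): (6, -1/2) → (3, -1)
T3 rotate counter-clockwise with cos θ = -8/17, sin θ = -15/17: (3, -1) → (-39/17, -37/17)
T4 reflect across y = 0: (-39/17, -37/17) → (-39/17, 37/17)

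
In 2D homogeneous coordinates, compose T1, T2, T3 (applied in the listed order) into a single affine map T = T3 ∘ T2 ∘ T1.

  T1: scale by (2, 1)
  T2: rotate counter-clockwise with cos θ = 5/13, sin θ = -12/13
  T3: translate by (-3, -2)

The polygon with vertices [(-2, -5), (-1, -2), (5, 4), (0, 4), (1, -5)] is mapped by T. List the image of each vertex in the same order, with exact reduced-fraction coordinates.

image vertices: (-119/13, -3/13), (-73/13, -12/13), (59/13, -126/13), (9/13, -6/13), (-89/13, -75/13)

T1 scale by (2, 1): (-2, -5) → (-4, -5); (-1, -2) → (-2, -2); (5, 4) → (10, 4); (0, 4) → (0, 4); (1, -5) → (2, -5)
T2 rotate counter-clockwise with cos θ = 5/13, sin θ = -12/13: (-4, -5) → (-80/13, 23/13); (-2, -2) → (-34/13, 14/13); (10, 4) → (98/13, -100/13); (0, 4) → (48/13, 20/13); (2, -5) → (-50/13, -49/13)
T3 translate by (-3, -2): (-80/13, 23/13) → (-119/13, -3/13); (-34/13, 14/13) → (-73/13, -12/13); (98/13, -100/13) → (59/13, -126/13); (48/13, 20/13) → (9/13, -6/13); (-50/13, -49/13) → (-89/13, -75/13)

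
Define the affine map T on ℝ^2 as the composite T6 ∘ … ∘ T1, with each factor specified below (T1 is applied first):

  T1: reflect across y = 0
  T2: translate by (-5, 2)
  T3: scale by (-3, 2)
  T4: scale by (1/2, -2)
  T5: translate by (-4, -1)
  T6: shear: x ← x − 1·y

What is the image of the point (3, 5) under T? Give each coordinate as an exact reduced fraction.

T1 reflect across y = 0: (3, 5) → (3, -5)
T2 translate by (-5, 2): (3, -5) → (-2, -3)
T3 scale by (-3, 2): (-2, -3) → (6, -6)
T4 scale by (1/2, -2): (6, -6) → (3, 12)
T5 translate by (-4, -1): (3, 12) → (-1, 11)
T6 shear: x ← x − 1·y: (-1, 11) → (-12, 11)

T(p) = (-12, 11)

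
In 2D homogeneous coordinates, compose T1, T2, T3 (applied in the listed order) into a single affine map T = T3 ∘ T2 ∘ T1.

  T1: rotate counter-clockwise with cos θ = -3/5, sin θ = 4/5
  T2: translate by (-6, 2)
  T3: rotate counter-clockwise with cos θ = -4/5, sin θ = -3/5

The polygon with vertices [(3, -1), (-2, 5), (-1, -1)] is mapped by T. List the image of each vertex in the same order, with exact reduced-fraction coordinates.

T1 rotate counter-clockwise with cos θ = -3/5, sin θ = 4/5: (3, -1) → (-1, 3); (-2, 5) → (-14/5, -23/5); (-1, -1) → (7/5, -1/5)
T2 translate by (-6, 2): (-1, 3) → (-7, 5); (-14/5, -23/5) → (-44/5, -13/5); (7/5, -1/5) → (-23/5, 9/5)
T3 rotate counter-clockwise with cos θ = -4/5, sin θ = -3/5: (-7, 5) → (43/5, 1/5); (-44/5, -13/5) → (137/25, 184/25); (-23/5, 9/5) → (119/25, 33/25)

image vertices: (43/5, 1/5), (137/25, 184/25), (119/25, 33/25)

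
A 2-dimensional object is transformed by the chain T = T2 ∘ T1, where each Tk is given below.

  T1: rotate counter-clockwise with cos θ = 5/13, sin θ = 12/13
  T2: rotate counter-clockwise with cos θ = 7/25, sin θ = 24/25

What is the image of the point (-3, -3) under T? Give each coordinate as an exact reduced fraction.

T1 rotate counter-clockwise with cos θ = 5/13, sin θ = 12/13: (-3, -3) → (21/13, -51/13)
T2 rotate counter-clockwise with cos θ = 7/25, sin θ = 24/25: (21/13, -51/13) → (1371/325, 147/325)

T(p) = (1371/325, 147/325)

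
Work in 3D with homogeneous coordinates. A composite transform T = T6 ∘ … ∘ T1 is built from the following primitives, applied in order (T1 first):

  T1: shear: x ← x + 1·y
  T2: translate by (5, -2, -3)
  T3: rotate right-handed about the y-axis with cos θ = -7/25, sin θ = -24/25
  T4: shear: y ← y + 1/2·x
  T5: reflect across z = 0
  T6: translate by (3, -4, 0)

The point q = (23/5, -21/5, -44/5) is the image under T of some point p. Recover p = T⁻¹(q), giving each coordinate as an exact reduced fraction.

T1 = [1 1 0 0; 0 1 0 0; 0 0 1 0; 0 0 0 1]
T2·T1 = [1 1 0 5; 0 1 0 -2; 0 0 1 -3; 0 0 0 1]
T3·…·T1 = [-7/25 -7/25 -24/25 37/25; 0 1 0 -2; 24/25 24/25 -7/25 141/25; 0 0 0 1]
T4·…·T1 = [-7/25 -7/25 -24/25 37/25; -7/50 43/50 -12/25 -63/50; 24/25 24/25 -7/25 141/25; 0 0 0 1]
T5·…·T1 = [-7/25 -7/25 -24/25 37/25; -7/50 43/50 -12/25 -63/50; -24/25 -24/25 7/25 -141/25; 0 0 0 1]
T6·…·T1 = [-7/25 -7/25 -24/25 112/25; -7/50 43/50 -12/25 -263/50; -24/25 -24/25 7/25 -141/25; 0 0 0 1]
det M = -1; M⁻¹ = [11/50 -1 -24/25 -583/50; -1/2 1 0 15/2; -24/25 0 7/25 147/25; 0 0 0 1]
M⁻¹ · (23/5, -21/5, -44/5)ᵀ = (2, 1, -1)ᵀ

p = (2, 1, -1)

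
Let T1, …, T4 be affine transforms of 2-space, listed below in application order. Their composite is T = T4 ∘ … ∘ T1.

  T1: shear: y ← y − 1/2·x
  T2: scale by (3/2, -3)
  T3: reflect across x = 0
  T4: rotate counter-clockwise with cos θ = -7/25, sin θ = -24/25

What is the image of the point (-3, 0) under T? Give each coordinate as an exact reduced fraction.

T(p) = (-279/50, -153/50)

T1 shear: y ← y − 1/2·x: (-3, 0) → (-3, 3/2)
T2 scale by (3/2, -3): (-3, 3/2) → (-9/2, -9/2)
T3 reflect across x = 0: (-9/2, -9/2) → (9/2, -9/2)
T4 rotate counter-clockwise with cos θ = -7/25, sin θ = -24/25: (9/2, -9/2) → (-279/50, -153/50)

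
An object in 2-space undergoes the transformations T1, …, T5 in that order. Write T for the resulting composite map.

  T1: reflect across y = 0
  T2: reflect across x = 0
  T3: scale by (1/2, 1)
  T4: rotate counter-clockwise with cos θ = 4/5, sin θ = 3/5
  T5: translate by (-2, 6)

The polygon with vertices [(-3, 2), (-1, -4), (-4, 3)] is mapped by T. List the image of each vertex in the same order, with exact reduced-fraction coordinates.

T1 reflect across y = 0: (-3, 2) → (-3, -2); (-1, -4) → (-1, 4); (-4, 3) → (-4, -3)
T2 reflect across x = 0: (-3, -2) → (3, -2); (-1, 4) → (1, 4); (-4, -3) → (4, -3)
T3 scale by (1/2, 1): (3, -2) → (3/2, -2); (1, 4) → (1/2, 4); (4, -3) → (2, -3)
T4 rotate counter-clockwise with cos θ = 4/5, sin θ = 3/5: (3/2, -2) → (12/5, -7/10); (1/2, 4) → (-2, 7/2); (2, -3) → (17/5, -6/5)
T5 translate by (-2, 6): (12/5, -7/10) → (2/5, 53/10); (-2, 7/2) → (-4, 19/2); (17/5, -6/5) → (7/5, 24/5)

image vertices: (2/5, 53/10), (-4, 19/2), (7/5, 24/5)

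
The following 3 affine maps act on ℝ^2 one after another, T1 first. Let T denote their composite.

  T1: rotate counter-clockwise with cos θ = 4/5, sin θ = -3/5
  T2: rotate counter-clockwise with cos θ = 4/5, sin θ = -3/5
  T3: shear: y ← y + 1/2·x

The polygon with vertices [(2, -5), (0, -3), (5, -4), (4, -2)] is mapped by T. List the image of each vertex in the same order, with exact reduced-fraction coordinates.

T1 rotate counter-clockwise with cos θ = 4/5, sin θ = -3/5: (2, -5) → (-7/5, -26/5); (0, -3) → (-9/5, -12/5); (5, -4) → (8/5, -31/5); (4, -2) → (2, -4)
T2 rotate counter-clockwise with cos θ = 4/5, sin θ = -3/5: (-7/5, -26/5) → (-106/25, -83/25); (-9/5, -12/5) → (-72/25, -21/25); (8/5, -31/5) → (-61/25, -148/25); (2, -4) → (-4/5, -22/5)
T3 shear: y ← y + 1/2·x: (-106/25, -83/25) → (-106/25, -136/25); (-72/25, -21/25) → (-72/25, -57/25); (-61/25, -148/25) → (-61/25, -357/50); (-4/5, -22/5) → (-4/5, -24/5)

image vertices: (-106/25, -136/25), (-72/25, -57/25), (-61/25, -357/50), (-4/5, -24/5)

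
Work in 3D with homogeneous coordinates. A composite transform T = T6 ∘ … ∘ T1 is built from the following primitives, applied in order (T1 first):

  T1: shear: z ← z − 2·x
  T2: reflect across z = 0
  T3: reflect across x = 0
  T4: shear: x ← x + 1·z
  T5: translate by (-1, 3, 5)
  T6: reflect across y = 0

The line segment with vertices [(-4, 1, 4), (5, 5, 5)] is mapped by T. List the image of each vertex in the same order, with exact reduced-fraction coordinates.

T1 shear: z ← z − 2·x: (-4, 1, 4) → (-4, 1, 12); (5, 5, 5) → (5, 5, -5)
T2 reflect across z = 0: (-4, 1, 12) → (-4, 1, -12); (5, 5, -5) → (5, 5, 5)
T3 reflect across x = 0: (-4, 1, -12) → (4, 1, -12); (5, 5, 5) → (-5, 5, 5)
T4 shear: x ← x + 1·z: (4, 1, -12) → (-8, 1, -12); (-5, 5, 5) → (0, 5, 5)
T5 translate by (-1, 3, 5): (-8, 1, -12) → (-9, 4, -7); (0, 5, 5) → (-1, 8, 10)
T6 reflect across y = 0: (-9, 4, -7) → (-9, -4, -7); (-1, 8, 10) → (-1, -8, 10)

image vertices: (-9, -4, -7), (-1, -8, 10)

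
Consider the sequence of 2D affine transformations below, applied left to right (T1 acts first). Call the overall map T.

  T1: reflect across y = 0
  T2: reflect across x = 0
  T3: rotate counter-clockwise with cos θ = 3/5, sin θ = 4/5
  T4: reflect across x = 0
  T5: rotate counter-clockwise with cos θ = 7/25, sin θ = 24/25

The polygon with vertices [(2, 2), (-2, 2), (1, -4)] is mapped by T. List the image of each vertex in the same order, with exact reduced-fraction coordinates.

T1 reflect across y = 0: (2, 2) → (2, -2); (-2, 2) → (-2, -2); (1, -4) → (1, 4)
T2 reflect across x = 0: (2, -2) → (-2, -2); (-2, -2) → (2, -2); (1, 4) → (-1, 4)
T3 rotate counter-clockwise with cos θ = 3/5, sin θ = 4/5: (-2, -2) → (2/5, -14/5); (2, -2) → (14/5, 2/5); (-1, 4) → (-19/5, 8/5)
T4 reflect across x = 0: (2/5, -14/5) → (-2/5, -14/5); (14/5, 2/5) → (-14/5, 2/5); (-19/5, 8/5) → (19/5, 8/5)
T5 rotate counter-clockwise with cos θ = 7/25, sin θ = 24/25: (-2/5, -14/5) → (322/125, -146/125); (-14/5, 2/5) → (-146/125, -322/125); (19/5, 8/5) → (-59/125, 512/125)

image vertices: (322/125, -146/125), (-146/125, -322/125), (-59/125, 512/125)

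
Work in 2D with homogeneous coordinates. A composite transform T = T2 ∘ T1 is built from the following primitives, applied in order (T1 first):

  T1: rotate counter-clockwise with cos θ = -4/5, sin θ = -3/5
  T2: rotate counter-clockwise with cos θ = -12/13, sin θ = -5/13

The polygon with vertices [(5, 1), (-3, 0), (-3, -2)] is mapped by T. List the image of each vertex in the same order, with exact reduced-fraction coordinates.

image vertices: (109/65, 313/65), (-99/65, -168/65), (1/5, -18/5)

T1 rotate counter-clockwise with cos θ = -4/5, sin θ = -3/5: (5, 1) → (-17/5, -19/5); (-3, 0) → (12/5, 9/5); (-3, -2) → (6/5, 17/5)
T2 rotate counter-clockwise with cos θ = -12/13, sin θ = -5/13: (-17/5, -19/5) → (109/65, 313/65); (12/5, 9/5) → (-99/65, -168/65); (6/5, 17/5) → (1/5, -18/5)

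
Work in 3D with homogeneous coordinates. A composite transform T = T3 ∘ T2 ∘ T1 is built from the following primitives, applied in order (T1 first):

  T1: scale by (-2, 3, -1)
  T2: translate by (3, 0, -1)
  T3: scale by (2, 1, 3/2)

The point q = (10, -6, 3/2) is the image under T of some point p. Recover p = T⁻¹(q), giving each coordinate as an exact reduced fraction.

T1 = [-2 0 0 0; 0 3 0 0; 0 0 -1 0; 0 0 0 1]
T2·T1 = [-2 0 0 3; 0 3 0 0; 0 0 -1 -1; 0 0 0 1]
T3·…·T1 = [-4 0 0 6; 0 3 0 0; 0 0 -3/2 -3/2; 0 0 0 1]
det M = 18; M⁻¹ = [-1/4 0 0 3/2; 0 1/3 0 0; 0 0 -2/3 -1; 0 0 0 1]
M⁻¹ · (10, -6, 3/2)ᵀ = (-1, -2, -2)ᵀ

p = (-1, -2, -2)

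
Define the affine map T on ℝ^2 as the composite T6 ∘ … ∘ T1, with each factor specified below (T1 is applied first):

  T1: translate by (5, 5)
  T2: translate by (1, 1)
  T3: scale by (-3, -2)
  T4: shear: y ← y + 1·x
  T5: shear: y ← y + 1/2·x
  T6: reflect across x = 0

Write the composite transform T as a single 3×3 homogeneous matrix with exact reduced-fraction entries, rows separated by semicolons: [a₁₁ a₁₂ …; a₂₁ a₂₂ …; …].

T = [3 0 18; -9/2 -2 -39; 0 0 1]

T1 = [1 0 5; 0 1 5; 0 0 1]
T2·T1 = [1 0 6; 0 1 6; 0 0 1]
T3·…·T1 = [-3 0 -18; 0 -2 -12; 0 0 1]
T4·…·T1 = [-3 0 -18; -3 -2 -30; 0 0 1]
T5·…·T1 = [-3 0 -18; -9/2 -2 -39; 0 0 1]
T6·…·T1 = [3 0 18; -9/2 -2 -39; 0 0 1]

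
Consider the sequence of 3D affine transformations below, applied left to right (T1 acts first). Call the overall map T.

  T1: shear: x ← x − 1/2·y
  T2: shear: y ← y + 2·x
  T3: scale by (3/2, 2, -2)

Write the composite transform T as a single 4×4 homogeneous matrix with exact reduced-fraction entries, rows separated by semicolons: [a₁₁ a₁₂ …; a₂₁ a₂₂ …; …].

T1 = [1 -1/2 0 0; 0 1 0 0; 0 0 1 0; 0 0 0 1]
T2·T1 = [1 -1/2 0 0; 2 0 0 0; 0 0 1 0; 0 0 0 1]
T3·…·T1 = [3/2 -3/4 0 0; 4 0 0 0; 0 0 -2 0; 0 0 0 1]

T = [3/2 -3/4 0 0; 4 0 0 0; 0 0 -2 0; 0 0 0 1]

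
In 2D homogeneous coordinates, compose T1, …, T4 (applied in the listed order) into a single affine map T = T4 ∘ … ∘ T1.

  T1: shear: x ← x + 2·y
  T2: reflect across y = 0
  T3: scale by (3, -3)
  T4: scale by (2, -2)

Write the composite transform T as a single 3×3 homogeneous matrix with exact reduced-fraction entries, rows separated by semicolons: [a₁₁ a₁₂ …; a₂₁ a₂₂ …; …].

T = [6 12 0; 0 -6 0; 0 0 1]

T1 = [1 2 0; 0 1 0; 0 0 1]
T2·T1 = [1 2 0; 0 -1 0; 0 0 1]
T3·…·T1 = [3 6 0; 0 3 0; 0 0 1]
T4·…·T1 = [6 12 0; 0 -6 0; 0 0 1]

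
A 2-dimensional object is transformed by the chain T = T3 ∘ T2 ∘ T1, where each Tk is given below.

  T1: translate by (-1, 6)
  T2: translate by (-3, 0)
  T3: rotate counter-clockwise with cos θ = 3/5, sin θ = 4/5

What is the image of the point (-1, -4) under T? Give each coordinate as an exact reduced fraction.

T1 translate by (-1, 6): (-1, -4) → (-2, 2)
T2 translate by (-3, 0): (-2, 2) → (-5, 2)
T3 rotate counter-clockwise with cos θ = 3/5, sin θ = 4/5: (-5, 2) → (-23/5, -14/5)

T(p) = (-23/5, -14/5)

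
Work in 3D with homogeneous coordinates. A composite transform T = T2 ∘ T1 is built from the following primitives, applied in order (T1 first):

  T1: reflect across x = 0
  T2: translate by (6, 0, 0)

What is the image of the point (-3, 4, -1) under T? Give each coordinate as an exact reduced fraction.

T1 reflect across x = 0: (-3, 4, -1) → (3, 4, -1)
T2 translate by (6, 0, 0): (3, 4, -1) → (9, 4, -1)

T(p) = (9, 4, -1)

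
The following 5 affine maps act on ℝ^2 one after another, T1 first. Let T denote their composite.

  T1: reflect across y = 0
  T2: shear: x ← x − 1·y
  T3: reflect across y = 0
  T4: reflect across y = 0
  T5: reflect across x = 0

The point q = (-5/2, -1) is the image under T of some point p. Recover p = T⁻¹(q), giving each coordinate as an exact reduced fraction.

T1 = [1 0 0; 0 -1 0; 0 0 1]
T2·T1 = [1 1 0; 0 -1 0; 0 0 1]
T3·…·T1 = [1 1 0; 0 1 0; 0 0 1]
T4·…·T1 = [1 1 0; 0 -1 0; 0 0 1]
T5·…·T1 = [-1 -1 0; 0 -1 0; 0 0 1]
det M = 1; M⁻¹ = [-1 1 0; 0 -1 0; 0 0 1]
M⁻¹ · (-5/2, -1)ᵀ = (3/2, 1)ᵀ

p = (3/2, 1)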